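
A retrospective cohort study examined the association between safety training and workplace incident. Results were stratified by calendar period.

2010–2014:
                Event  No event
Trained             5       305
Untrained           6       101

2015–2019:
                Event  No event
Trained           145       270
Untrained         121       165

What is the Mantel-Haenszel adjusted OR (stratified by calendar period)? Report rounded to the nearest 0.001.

0.693

OR_MH = Σ(aᵢdᵢ/nᵢ) / Σ(bᵢcᵢ/nᵢ), where nᵢ is the stratum total.
Stratum 1 (2010–2014): n = 417; a·d/n = 5·101/417 = 1.2110; b·c/n = 305·6/417 = 4.3885
Stratum 2 (2015–2019): n = 701; a·d/n = 145·165/701 = 34.1298; b·c/n = 270·121/701 = 46.6049
OR_MH = (1.2110 + 34.1298) / (4.3885 + 46.6049) = 35.3408 / 50.9933 = 0.69305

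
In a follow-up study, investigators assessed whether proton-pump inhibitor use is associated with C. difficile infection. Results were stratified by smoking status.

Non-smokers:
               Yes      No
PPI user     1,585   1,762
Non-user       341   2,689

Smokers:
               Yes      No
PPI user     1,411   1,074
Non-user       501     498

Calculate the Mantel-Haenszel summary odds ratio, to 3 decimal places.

3.499

OR_MH = Σ(aᵢdᵢ/nᵢ) / Σ(bᵢcᵢ/nᵢ), where nᵢ is the stratum total.
Stratum 1 (Non-smokers): n = 6377; a·d/n = 1585·2689/6377 = 668.3495; b·c/n = 1762·341/6377 = 94.2202
Stratum 2 (Smokers): n = 3484; a·d/n = 1411·498/3484 = 201.6871; b·c/n = 1074·501/3484 = 154.4414
OR_MH = (668.3495 + 201.6871) / (94.2202 + 154.4414) = 870.0367 / 248.6616 = 3.49888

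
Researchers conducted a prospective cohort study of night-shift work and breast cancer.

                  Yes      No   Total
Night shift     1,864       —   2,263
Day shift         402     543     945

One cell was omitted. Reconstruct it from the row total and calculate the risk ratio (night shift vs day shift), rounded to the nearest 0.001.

The missing cell is in the exposed row: 2263 − 1864 = 399.
So a = 1864, b = 399, c = 402, d = 543.
RR = [a/(a+b)] / [c/(c+d)] = (1864/2263) / (402/945) = 0.82369/0.42540 = 1.93628

1.936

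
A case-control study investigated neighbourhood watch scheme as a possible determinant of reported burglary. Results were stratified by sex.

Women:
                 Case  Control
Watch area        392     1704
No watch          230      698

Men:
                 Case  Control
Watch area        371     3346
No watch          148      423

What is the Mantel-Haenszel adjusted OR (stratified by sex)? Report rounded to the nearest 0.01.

OR_MH = Σ(aᵢdᵢ/nᵢ) / Σ(bᵢcᵢ/nᵢ), where nᵢ is the stratum total.
Stratum 1 (Women): n = 3024; a·d/n = 392·698/3024 = 90.4815; b·c/n = 1704·230/3024 = 129.6032
Stratum 2 (Men): n = 4288; a·d/n = 371·423/4288 = 36.5982; b·c/n = 3346·148/4288 = 115.4869
OR_MH = (90.4815 + 36.5982) / (129.6032 + 115.4869) = 127.0797 / 245.0901 = 0.51850

0.52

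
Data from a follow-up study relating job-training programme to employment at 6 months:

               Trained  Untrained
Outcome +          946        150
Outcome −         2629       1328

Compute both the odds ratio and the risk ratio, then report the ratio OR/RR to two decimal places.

1.22

Reading the table with exposure as columns: a = 946 (Trained, case), b = 2629 (Trained, non-case), c = 150 (Untrained, case), d = 1328.
OR = (946·1328)/(2629·150) = 1256288/394350 = 3.18572
Risk in exposed = 946/3575 = 0.26462; risk in unexposed = 150/1478 = 0.10149; RR = 2.60734
OR/RR = 3.18572 / 2.60734 = 1.22183
The outcome is not rare, so the OR lies further from 1 than the RR.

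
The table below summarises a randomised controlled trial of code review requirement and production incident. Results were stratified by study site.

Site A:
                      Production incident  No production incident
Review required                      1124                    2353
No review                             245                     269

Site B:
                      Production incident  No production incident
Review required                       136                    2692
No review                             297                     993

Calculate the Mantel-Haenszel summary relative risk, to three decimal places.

0.449

RR_MH = Σ(aᵢ·n₀ᵢ/nᵢ) / Σ(cᵢ·n₁ᵢ/nᵢ), with n₁ᵢ = aᵢ+bᵢ (exposed), n₀ᵢ = cᵢ+dᵢ (unexposed), nᵢ = n₁ᵢ+n₀ᵢ.
Stratum 1 (Site A): n₁ = 3477, n₀ = 514, n = 3991; a·n₀/n = 1124·514/3991 = 144.7597; c·n₁/n = 245·3477/3991 = 213.4465
Stratum 2 (Site B): n₁ = 2828, n₀ = 1290, n = 4118; a·n₀/n = 136·1290/4118 = 42.6032; c·n₁/n = 297·2828/4118 = 203.9621
RR_MH = (144.7597 + 42.6032) / (213.4465 + 203.9621) = 187.3629 / 417.4086 = 0.44887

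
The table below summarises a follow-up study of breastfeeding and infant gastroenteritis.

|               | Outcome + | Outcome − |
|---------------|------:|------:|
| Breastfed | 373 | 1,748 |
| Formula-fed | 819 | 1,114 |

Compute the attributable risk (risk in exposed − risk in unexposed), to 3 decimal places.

-0.248

Cells: a = 373, b = 1748, c = 819, d = 1114.
Risk in exposed = 373/2121 = 0.175860; risk in unexposed = 819/1933 = 0.423694.
Risk difference = 0.175860 − 0.423694 = -0.247833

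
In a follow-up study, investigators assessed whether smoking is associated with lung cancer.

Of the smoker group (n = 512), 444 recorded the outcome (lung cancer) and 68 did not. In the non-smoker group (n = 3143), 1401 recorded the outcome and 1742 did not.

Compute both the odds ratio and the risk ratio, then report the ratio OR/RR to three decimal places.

From the description: a = 444, b = 68, c = 1401, d = 1742.
OR = (444·1742)/(68·1401) = 773448/95268 = 8.11865
Risk in exposed = 444/512 = 0.86719; risk in unexposed = 1401/3143 = 0.44575; RR = 1.94545
OR/RR = 8.11865 / 1.94545 = 4.17316
The outcome is not rare, so the OR lies further from 1 than the RR.

4.173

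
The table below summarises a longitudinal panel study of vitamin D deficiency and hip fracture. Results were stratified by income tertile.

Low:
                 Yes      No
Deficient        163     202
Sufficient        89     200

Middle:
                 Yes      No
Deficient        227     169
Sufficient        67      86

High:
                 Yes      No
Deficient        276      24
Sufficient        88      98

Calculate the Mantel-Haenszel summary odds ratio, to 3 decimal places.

2.689

OR_MH = Σ(aᵢdᵢ/nᵢ) / Σ(bᵢcᵢ/nᵢ), where nᵢ is the stratum total.
Stratum 1 (Low): n = 654; a·d/n = 163·200/654 = 49.8471; b·c/n = 202·89/654 = 27.4893
Stratum 2 (Middle): n = 549; a·d/n = 227·86/549 = 35.5592; b·c/n = 169·67/549 = 20.6248
Stratum 3 (High): n = 486; a·d/n = 276·98/486 = 55.6543; b·c/n = 24·88/486 = 4.3457
OR_MH = (49.8471 + 35.5592 + 55.6543) / (27.4893 + 20.6248 + 4.3457) = 141.0606 / 52.4597 = 2.68893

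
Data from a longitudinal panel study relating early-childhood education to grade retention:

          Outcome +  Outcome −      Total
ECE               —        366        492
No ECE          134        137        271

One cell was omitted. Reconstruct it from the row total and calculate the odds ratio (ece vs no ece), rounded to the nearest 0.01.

0.35

The missing cell is in the exposed row: 492 − 366 = 126.
So a = 126, b = 366, c = 134, d = 137.
OR = (a·d)/(b·c) = (126 × 137) / (366 × 134) = 17262 / 49044 = 0.35197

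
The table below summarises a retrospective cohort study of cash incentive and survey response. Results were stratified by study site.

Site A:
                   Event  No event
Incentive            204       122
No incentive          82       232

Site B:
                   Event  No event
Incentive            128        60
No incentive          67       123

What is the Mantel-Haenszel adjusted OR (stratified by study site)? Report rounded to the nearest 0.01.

OR_MH = Σ(aᵢdᵢ/nᵢ) / Σ(bᵢcᵢ/nᵢ), where nᵢ is the stratum total.
Stratum 1 (Site A): n = 640; a·d/n = 204·232/640 = 73.9500; b·c/n = 122·82/640 = 15.6312
Stratum 2 (Site B): n = 378; a·d/n = 128·123/378 = 41.6508; b·c/n = 60·67/378 = 10.6349
OR_MH = (73.9500 + 41.6508) / (15.6312 + 10.6349) = 115.6008 / 26.2662 = 4.40113

4.40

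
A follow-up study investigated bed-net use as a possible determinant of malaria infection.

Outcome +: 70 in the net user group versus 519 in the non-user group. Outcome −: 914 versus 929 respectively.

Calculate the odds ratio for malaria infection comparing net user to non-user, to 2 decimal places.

From the description: a = 70, b = 914, c = 519, d = 929.
OR = (a·d)/(b·c) = (70 × 929) / (914 × 519) = 65030 / 474366 = 0.13709
Exposure is associated with lower odds of malaria infection (OR = 0.14 < 1).

0.14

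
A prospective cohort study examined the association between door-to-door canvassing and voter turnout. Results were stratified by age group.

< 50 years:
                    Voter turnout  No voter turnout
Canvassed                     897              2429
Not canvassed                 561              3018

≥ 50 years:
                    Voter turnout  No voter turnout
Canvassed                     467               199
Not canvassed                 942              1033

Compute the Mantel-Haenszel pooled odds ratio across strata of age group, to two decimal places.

OR_MH = Σ(aᵢdᵢ/nᵢ) / Σ(bᵢcᵢ/nᵢ), where nᵢ is the stratum total.
Stratum 1 (< 50 years): n = 6905; a·d/n = 897·3018/6905 = 392.0559; b·c/n = 2429·561/6905 = 197.3453
Stratum 2 (≥ 50 years): n = 2641; a·d/n = 467·1033/2641 = 182.6622; b·c/n = 199·942/2641 = 70.9799
OR_MH = (392.0559 + 182.6622) / (197.3453 + 70.9799) = 574.7182 / 268.3252 = 2.14187

2.14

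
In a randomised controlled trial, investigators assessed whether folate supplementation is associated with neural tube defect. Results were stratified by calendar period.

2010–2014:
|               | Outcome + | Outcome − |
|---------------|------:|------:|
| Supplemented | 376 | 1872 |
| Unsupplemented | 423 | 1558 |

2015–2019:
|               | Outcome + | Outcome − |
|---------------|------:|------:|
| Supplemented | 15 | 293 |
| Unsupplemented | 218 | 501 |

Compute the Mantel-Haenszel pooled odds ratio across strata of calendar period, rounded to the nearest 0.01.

OR_MH = Σ(aᵢdᵢ/nᵢ) / Σ(bᵢcᵢ/nᵢ), where nᵢ is the stratum total.
Stratum 1 (2010–2014): n = 4229; a·d/n = 376·1558/4229 = 138.5216; b·c/n = 1872·423/4229 = 187.2443
Stratum 2 (2015–2019): n = 1027; a·d/n = 15·501/1027 = 7.3174; b·c/n = 293·218/1027 = 62.1947
OR_MH = (138.5216 + 7.3174) / (187.2443 + 62.1947) = 145.8391 / 249.4390 = 0.58467

0.58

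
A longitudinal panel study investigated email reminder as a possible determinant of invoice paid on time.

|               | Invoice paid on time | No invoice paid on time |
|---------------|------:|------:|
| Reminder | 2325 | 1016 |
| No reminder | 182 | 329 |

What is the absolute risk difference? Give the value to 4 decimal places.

0.3397

Cells: a = 2325, b = 1016, c = 182, d = 329.
Risk in exposed = 2325/3341 = 0.695899; risk in unexposed = 182/511 = 0.356164.
Risk difference = 0.695899 − 0.356164 = 0.339735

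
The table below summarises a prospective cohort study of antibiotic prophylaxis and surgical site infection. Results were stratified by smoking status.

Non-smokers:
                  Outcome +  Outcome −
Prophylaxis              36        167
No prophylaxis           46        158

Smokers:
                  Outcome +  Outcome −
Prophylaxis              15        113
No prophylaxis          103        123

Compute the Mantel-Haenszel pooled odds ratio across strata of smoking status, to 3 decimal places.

OR_MH = Σ(aᵢdᵢ/nᵢ) / Σ(bᵢcᵢ/nᵢ), where nᵢ is the stratum total.
Stratum 1 (Non-smokers): n = 407; a·d/n = 36·158/407 = 13.9754; b·c/n = 167·46/407 = 18.8747
Stratum 2 (Smokers): n = 354; a·d/n = 15·123/354 = 5.2119; b·c/n = 113·103/354 = 32.8785
OR_MH = (13.9754 + 5.2119) / (18.8747 + 32.8785) = 19.1873 / 51.7532 = 0.37075

0.371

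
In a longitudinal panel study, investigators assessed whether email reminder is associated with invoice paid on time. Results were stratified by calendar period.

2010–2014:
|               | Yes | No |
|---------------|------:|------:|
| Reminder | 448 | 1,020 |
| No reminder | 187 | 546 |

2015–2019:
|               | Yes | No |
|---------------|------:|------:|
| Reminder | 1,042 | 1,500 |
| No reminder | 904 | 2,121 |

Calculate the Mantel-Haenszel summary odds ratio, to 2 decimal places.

OR_MH = Σ(aᵢdᵢ/nᵢ) / Σ(bᵢcᵢ/nᵢ), where nᵢ is the stratum total.
Stratum 1 (2010–2014): n = 2201; a·d/n = 448·546/2201 = 111.1349; b·c/n = 1020·187/2201 = 86.6606
Stratum 2 (2015–2019): n = 5567; a·d/n = 1042·2121/5567 = 396.9969; b·c/n = 1500·904/5567 = 243.5782
OR_MH = (111.1349 + 396.9969) / (86.6606 + 243.5782) = 508.1319 / 330.2388 = 1.53868

1.54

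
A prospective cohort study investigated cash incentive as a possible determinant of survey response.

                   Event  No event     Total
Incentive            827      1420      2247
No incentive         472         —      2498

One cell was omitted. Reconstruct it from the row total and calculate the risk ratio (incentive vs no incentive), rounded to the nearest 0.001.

The missing cell is in the unexposed row: 2498 − 472 = 2026.
So a = 827, b = 1420, c = 472, d = 2026.
RR = [a/(a+b)] / [c/(c+d)] = (827/2247) / (472/2498) = 0.36805/0.18895 = 1.94784

1.948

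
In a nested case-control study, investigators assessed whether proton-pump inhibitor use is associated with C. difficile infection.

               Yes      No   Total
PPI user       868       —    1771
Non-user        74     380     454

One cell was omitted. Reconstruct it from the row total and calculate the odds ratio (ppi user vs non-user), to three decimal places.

4.936

The missing cell is in the exposed row: 1771 − 868 = 903.
So a = 868, b = 903, c = 74, d = 380.
OR = (a·d)/(b·c) = (868 × 380) / (903 × 74) = 329840 / 66822 = 4.93610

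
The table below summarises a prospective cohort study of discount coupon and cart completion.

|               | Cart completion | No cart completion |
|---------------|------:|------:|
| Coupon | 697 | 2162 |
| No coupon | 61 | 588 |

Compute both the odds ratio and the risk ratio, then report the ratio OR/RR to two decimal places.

Cells: a = 697, b = 2162, c = 61, d = 588.
OR = (697·588)/(2162·61) = 409836/131882 = 3.10760
Risk in exposed = 697/2859 = 0.24379; risk in unexposed = 61/649 = 0.09399; RR = 2.59378
OR/RR = 3.10760 / 2.59378 = 1.19809
The outcome is not rare, so the OR lies further from 1 than the RR.

1.20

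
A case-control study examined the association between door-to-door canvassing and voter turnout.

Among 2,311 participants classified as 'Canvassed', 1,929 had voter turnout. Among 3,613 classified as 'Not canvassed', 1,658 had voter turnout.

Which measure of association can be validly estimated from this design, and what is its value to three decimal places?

From the description: a = 1929, b = 382, c = 1658, d = 1955.
This is a case-control study: participants were sampled on outcome status, so risks in the source population cannot be estimated directly — relative risk is not valid here. The odds ratio is the appropriate measure.
OR = (a·d)/(b·c) = (1929 × 1955) / (382 × 1658) = 3771195 / 633356 = 5.95431

5.954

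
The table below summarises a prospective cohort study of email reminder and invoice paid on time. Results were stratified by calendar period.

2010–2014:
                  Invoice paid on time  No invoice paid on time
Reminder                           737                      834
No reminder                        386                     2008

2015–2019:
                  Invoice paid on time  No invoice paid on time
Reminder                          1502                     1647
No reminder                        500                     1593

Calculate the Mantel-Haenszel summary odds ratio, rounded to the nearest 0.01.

3.48

OR_MH = Σ(aᵢdᵢ/nᵢ) / Σ(bᵢcᵢ/nᵢ), where nᵢ is the stratum total.
Stratum 1 (2010–2014): n = 3965; a·d/n = 737·2008/3965 = 373.2398; b·c/n = 834·386/3965 = 81.1914
Stratum 2 (2015–2019): n = 5242; a·d/n = 1502·1593/5242 = 456.4452; b·c/n = 1647·500/5242 = 157.0965
OR_MH = (373.2398 + 456.4452) / (81.1914 + 157.0965) = 829.6851 / 238.2880 = 3.48186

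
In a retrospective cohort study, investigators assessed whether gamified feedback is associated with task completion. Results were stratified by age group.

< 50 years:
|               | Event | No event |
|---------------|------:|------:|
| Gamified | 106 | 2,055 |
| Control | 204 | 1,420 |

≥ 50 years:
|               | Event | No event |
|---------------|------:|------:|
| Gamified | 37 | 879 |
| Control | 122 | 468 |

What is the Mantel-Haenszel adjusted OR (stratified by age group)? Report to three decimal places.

OR_MH = Σ(aᵢdᵢ/nᵢ) / Σ(bᵢcᵢ/nᵢ), where nᵢ is the stratum total.
Stratum 1 (< 50 years): n = 3785; a·d/n = 106·1420/3785 = 39.7675; b·c/n = 2055·204/3785 = 110.7583
Stratum 2 (≥ 50 years): n = 1506; a·d/n = 37·468/1506 = 11.4980; b·c/n = 879·122/1506 = 71.2072
OR_MH = (39.7675 + 11.4980) / (110.7583 + 71.2072) = 51.2655 / 181.9654 = 0.28173

0.282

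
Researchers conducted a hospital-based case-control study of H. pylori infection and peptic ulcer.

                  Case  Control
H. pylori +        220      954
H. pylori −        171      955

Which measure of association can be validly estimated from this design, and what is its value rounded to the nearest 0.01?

1.29

Cells: a = 220, b = 954, c = 171, d = 955.
This is a hospital-based case-control study: participants were sampled on outcome status, so risks in the source population cannot be estimated directly — relative risk is not valid here. The odds ratio is the appropriate measure.
OR = (a·d)/(b·c) = (220 × 955) / (954 × 171) = 210100 / 163134 = 1.28790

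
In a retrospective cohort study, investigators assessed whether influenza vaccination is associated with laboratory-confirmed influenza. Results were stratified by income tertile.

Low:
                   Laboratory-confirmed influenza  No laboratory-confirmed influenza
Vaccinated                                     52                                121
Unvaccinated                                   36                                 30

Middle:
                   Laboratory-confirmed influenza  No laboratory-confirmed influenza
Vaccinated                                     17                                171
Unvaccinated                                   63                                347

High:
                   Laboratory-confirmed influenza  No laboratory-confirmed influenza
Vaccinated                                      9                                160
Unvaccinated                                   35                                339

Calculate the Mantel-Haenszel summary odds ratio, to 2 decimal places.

OR_MH = Σ(aᵢdᵢ/nᵢ) / Σ(bᵢcᵢ/nᵢ), where nᵢ is the stratum total.
Stratum 1 (Low): n = 239; a·d/n = 52·30/239 = 6.5272; b·c/n = 121·36/239 = 18.2259
Stratum 2 (Middle): n = 598; a·d/n = 17·347/598 = 9.8645; b·c/n = 171·63/598 = 18.0151
Stratum 3 (High): n = 543; a·d/n = 9·339/543 = 5.6188; b·c/n = 160·35/543 = 10.3131
OR_MH = (6.5272 + 9.8645 + 5.6188) / (18.2259 + 18.0151 + 10.3131) = 22.0105 / 46.5541 = 0.47279

0.47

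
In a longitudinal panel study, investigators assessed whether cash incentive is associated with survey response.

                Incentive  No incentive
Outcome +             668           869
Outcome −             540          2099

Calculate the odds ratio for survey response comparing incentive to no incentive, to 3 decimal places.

2.988

Reading the table with exposure as columns: a = 668 (Incentive, case), b = 540 (Incentive, non-case), c = 869 (No incentive, case), d = 2099.
OR = (a·d)/(b·c) = (668 × 2099) / (540 × 869) = 1402132 / 469260 = 2.98796
The odds of survey response are about 2.99 times as high in the incentive group.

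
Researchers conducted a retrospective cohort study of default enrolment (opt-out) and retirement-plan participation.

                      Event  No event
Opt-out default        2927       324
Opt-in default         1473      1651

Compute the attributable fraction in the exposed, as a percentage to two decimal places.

47.63

Cells: a = 2927, b = 324, c = 1473, d = 1651.
Risk in exposed = 2927/3251 = 0.90034; risk in unexposed = 1473/3124 = 0.47151.
RR = 0.90034/0.47151 = 1.90948
AR% = (RR − 1)/RR × 100 = (1.90948 − 1)/1.90948 × 100 = 47.6296%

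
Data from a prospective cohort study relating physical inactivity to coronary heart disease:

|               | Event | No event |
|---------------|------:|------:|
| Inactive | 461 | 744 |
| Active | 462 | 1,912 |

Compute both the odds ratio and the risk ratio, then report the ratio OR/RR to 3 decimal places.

1.304

Cells: a = 461, b = 744, c = 462, d = 1912.
OR = (461·1912)/(744·462) = 881432/343728 = 2.56433
Risk in exposed = 461/1205 = 0.38257; risk in unexposed = 462/2374 = 0.19461; RR = 1.96586
OR/RR = 2.56433 / 1.96586 = 1.30443
The outcome is not rare, so the OR lies further from 1 than the RR.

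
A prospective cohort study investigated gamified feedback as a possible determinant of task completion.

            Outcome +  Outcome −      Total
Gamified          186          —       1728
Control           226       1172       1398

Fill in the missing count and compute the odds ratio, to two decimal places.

The missing cell is in the exposed row: 1728 − 186 = 1542.
So a = 186, b = 1542, c = 226, d = 1172.
OR = (a·d)/(b·c) = (186 × 1172) / (1542 × 226) = 217992 / 348492 = 0.62553

0.63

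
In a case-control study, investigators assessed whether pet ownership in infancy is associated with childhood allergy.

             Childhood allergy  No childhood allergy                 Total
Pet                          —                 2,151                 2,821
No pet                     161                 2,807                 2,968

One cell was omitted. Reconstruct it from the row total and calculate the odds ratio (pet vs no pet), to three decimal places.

5.431

The missing cell is in the exposed row: 2821 − 2151 = 670.
So a = 670, b = 2151, c = 161, d = 2807.
OR = (a·d)/(b·c) = (670 × 2807) / (2151 × 161) = 1880690 / 346311 = 5.43064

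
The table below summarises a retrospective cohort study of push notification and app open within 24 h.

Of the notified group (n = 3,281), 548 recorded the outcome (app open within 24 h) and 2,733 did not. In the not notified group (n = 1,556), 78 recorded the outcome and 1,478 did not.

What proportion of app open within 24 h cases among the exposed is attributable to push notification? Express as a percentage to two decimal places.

From the description: a = 548, b = 2733, c = 78, d = 1478.
Risk in exposed = 548/3281 = 0.16702; risk in unexposed = 78/1556 = 0.05013.
RR = 0.16702/0.05013 = 3.33188
AR% = (RR − 1)/RR × 100 = (3.33188 − 1)/3.33188 × 100 = 69.9869%

69.99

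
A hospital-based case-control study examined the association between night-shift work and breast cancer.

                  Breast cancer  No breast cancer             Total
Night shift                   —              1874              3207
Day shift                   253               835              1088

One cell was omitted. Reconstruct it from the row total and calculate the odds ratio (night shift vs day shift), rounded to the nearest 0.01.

The missing cell is in the exposed row: 3207 − 1874 = 1333.
So a = 1333, b = 1874, c = 253, d = 835.
OR = (a·d)/(b·c) = (1333 × 835) / (1874 × 253) = 1113055 / 474122 = 2.34761

2.35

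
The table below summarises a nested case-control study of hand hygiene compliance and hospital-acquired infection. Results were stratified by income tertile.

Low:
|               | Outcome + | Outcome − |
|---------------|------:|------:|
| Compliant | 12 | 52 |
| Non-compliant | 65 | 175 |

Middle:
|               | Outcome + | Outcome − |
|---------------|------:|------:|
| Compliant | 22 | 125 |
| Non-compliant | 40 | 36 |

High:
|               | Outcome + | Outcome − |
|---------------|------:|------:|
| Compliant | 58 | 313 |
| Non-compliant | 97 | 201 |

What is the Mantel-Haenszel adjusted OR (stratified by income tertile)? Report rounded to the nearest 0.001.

OR_MH = Σ(aᵢdᵢ/nᵢ) / Σ(bᵢcᵢ/nᵢ), where nᵢ is the stratum total.
Stratum 1 (Low): n = 304; a·d/n = 12·175/304 = 6.9079; b·c/n = 52·65/304 = 11.1184
Stratum 2 (Middle): n = 223; a·d/n = 22·36/223 = 3.5516; b·c/n = 125·40/223 = 22.4215
Stratum 3 (High): n = 669; a·d/n = 58·201/669 = 17.4260; b·c/n = 313·97/669 = 45.3827
OR_MH = (6.9079 + 3.5516 + 17.4260) / (11.1184 + 22.4215 + 45.3827) = 27.8855 / 78.9226 = 0.35333

0.353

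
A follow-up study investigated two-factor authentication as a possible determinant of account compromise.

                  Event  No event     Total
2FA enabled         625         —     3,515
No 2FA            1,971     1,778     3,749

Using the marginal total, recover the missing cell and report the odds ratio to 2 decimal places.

0.20

The missing cell is in the exposed row: 3515 − 625 = 2890.
So a = 625, b = 2890, c = 1971, d = 1778.
OR = (a·d)/(b·c) = (625 × 1778) / (2890 × 1971) = 1111250 / 5696190 = 0.19509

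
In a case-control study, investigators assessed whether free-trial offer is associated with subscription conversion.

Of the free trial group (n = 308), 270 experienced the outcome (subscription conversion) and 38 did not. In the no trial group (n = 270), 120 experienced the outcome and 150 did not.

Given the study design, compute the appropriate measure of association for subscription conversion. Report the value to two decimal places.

8.88

From the description: a = 270, b = 38, c = 120, d = 150.
This is a case-control study: participants were sampled on outcome status, so risks in the source population cannot be estimated directly — relative risk is not valid here. The odds ratio is the appropriate measure.
OR = (a·d)/(b·c) = (270 × 150) / (38 × 120) = 40500 / 4560 = 8.88158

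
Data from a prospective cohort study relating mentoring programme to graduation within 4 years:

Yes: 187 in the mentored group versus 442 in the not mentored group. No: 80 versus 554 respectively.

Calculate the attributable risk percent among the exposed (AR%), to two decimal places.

36.64

From the description: a = 187, b = 80, c = 442, d = 554.
Risk in exposed = 187/267 = 0.70037; risk in unexposed = 442/996 = 0.44378.
RR = 0.70037/0.44378 = 1.57822
AR% = (RR − 1)/RR × 100 = (1.57822 − 1)/1.57822 × 100 = 36.6375%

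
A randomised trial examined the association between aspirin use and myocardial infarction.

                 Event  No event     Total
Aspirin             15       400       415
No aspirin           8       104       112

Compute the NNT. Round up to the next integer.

29

Risk in treated group = 15/415 = 0.03614; risk in control = 8/112 = 0.07143.
Absolute risk reduction = 0.07143 − 0.03614 = 0.03528
NNT = 1 / ARR = 1 / 0.03528 = 28.341 → round up → 29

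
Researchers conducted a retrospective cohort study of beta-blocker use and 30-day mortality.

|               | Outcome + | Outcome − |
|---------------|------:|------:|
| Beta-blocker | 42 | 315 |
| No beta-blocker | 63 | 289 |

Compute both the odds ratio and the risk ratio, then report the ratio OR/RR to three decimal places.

0.930

Cells: a = 42, b = 315, c = 63, d = 289.
OR = (42·289)/(315·63) = 12138/19845 = 0.61164
Risk in exposed = 42/357 = 0.11765; risk in unexposed = 63/352 = 0.17898; RR = 0.65733
OR/RR = 0.61164 / 0.65733 = 0.93049
The outcome is not rare, so the OR lies further from 1 than the RR.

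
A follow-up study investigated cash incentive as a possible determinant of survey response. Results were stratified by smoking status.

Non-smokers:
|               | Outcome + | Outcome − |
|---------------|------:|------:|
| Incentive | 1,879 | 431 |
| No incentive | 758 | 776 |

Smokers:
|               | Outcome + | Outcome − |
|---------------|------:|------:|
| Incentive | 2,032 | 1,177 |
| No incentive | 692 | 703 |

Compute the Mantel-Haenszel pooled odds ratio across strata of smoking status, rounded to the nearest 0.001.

OR_MH = Σ(aᵢdᵢ/nᵢ) / Σ(bᵢcᵢ/nᵢ), where nᵢ is the stratum total.
Stratum 1 (Non-smokers): n = 3844; a·d/n = 1879·776/3844 = 379.3195; b·c/n = 431·758/3844 = 84.9891
Stratum 2 (Smokers): n = 4604; a·d/n = 2032·703/4604 = 310.2728; b·c/n = 1177·692/4604 = 176.9079
OR_MH = (379.3195 + 310.2728) / (84.9891 + 176.9079) = 689.5923 / 261.8970 = 2.63307

2.633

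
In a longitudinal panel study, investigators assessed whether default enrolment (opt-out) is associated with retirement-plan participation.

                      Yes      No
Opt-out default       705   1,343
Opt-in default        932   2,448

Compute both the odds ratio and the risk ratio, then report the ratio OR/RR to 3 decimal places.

Cells: a = 705, b = 1343, c = 932, d = 2448.
OR = (705·2448)/(1343·932) = 1725840/1251676 = 1.37882
Risk in exposed = 705/2048 = 0.34424; risk in unexposed = 932/3380 = 0.27574; RR = 1.24842
OR/RR = 1.37882 / 1.24842 = 1.10446
The outcome is not rare, so the OR lies further from 1 than the RR.

1.104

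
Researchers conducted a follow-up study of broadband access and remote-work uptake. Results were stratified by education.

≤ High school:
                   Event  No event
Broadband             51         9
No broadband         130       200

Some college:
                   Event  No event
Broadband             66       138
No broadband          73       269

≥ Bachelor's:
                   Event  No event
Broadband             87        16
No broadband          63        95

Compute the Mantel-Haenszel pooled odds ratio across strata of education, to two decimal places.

3.57

OR_MH = Σ(aᵢdᵢ/nᵢ) / Σ(bᵢcᵢ/nᵢ), where nᵢ is the stratum total.
Stratum 1 (≤ High school): n = 390; a·d/n = 51·200/390 = 26.1538; b·c/n = 9·130/390 = 3.0000
Stratum 2 (Some college): n = 546; a·d/n = 66·269/546 = 32.5165; b·c/n = 138·73/546 = 18.4505
Stratum 3 (≥ Bachelor's): n = 261; a·d/n = 87·95/261 = 31.6667; b·c/n = 16·63/261 = 3.8621
OR_MH = (26.1538 + 32.5165 + 31.6667) / (3.0000 + 18.4505 + 3.8621) = 90.3370 / 25.3126 = 3.56885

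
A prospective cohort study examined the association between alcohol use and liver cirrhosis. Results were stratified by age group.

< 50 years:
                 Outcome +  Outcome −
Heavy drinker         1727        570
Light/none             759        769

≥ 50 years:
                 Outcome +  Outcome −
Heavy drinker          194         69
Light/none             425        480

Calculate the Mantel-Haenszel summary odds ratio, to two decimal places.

3.09

OR_MH = Σ(aᵢdᵢ/nᵢ) / Σ(bᵢcᵢ/nᵢ), where nᵢ is the stratum total.
Stratum 1 (< 50 years): n = 3825; a·d/n = 1727·769/3825 = 347.2060; b·c/n = 570·759/3825 = 113.1059
Stratum 2 (≥ 50 years): n = 1168; a·d/n = 194·480/1168 = 79.7260; b·c/n = 69·425/1168 = 25.1070
OR_MH = (347.2060 + 79.7260) / (113.1059 + 25.1070) = 426.9320 / 138.2129 = 3.08894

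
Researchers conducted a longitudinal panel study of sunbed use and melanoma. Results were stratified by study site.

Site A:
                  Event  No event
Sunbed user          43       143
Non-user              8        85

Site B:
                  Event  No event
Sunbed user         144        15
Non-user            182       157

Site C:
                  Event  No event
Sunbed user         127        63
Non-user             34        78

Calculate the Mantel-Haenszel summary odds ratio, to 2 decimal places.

5.48

OR_MH = Σ(aᵢdᵢ/nᵢ) / Σ(bᵢcᵢ/nᵢ), where nᵢ is the stratum total.
Stratum 1 (Site A): n = 279; a·d/n = 43·85/279 = 13.1004; b·c/n = 143·8/279 = 4.1004
Stratum 2 (Site B): n = 498; a·d/n = 144·157/498 = 45.3976; b·c/n = 15·182/498 = 5.4819
Stratum 3 (Site C): n = 302; a·d/n = 127·78/302 = 32.8013; b·c/n = 63·34/302 = 7.0927
OR_MH = (13.1004 + 45.3976 + 32.8013) / (4.1004 + 5.4819 + 7.0927) = 91.2993 / 16.6750 = 5.47522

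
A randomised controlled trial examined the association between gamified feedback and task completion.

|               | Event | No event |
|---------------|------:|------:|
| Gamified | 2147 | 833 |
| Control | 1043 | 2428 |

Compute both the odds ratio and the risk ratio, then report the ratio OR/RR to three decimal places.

2.502

Cells: a = 2147, b = 833, c = 1043, d = 2428.
OR = (2147·2428)/(833·1043) = 5212916/868819 = 6.00000
Risk in exposed = 2147/2980 = 0.72047; risk in unexposed = 1043/3471 = 0.30049; RR = 2.39765
OR/RR = 6.00000 / 2.39765 = 2.50245
The outcome is not rare, so the OR lies further from 1 than the RR.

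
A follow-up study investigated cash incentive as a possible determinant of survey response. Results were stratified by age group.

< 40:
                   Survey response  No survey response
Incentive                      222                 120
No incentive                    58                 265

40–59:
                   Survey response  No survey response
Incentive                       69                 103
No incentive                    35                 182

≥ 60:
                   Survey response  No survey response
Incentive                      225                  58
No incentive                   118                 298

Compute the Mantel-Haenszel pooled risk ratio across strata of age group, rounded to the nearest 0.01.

RR_MH = Σ(aᵢ·n₀ᵢ/nᵢ) / Σ(cᵢ·n₁ᵢ/nᵢ), with n₁ᵢ = aᵢ+bᵢ (exposed), n₀ᵢ = cᵢ+dᵢ (unexposed), nᵢ = n₁ᵢ+n₀ᵢ.
Stratum 1 (< 40): n₁ = 342, n₀ = 323, n = 665; a·n₀/n = 222·323/665 = 107.8286; c·n₁/n = 58·342/665 = 29.8286
Stratum 2 (40–59): n₁ = 172, n₀ = 217, n = 389; a·n₀/n = 69·217/389 = 38.4910; c·n₁/n = 35·172/389 = 15.4756
Stratum 3 (≥ 60): n₁ = 283, n₀ = 416, n = 699; a·n₀/n = 225·416/699 = 133.9056; c·n₁/n = 118·283/699 = 47.7740
RR_MH = (107.8286 + 38.4910 + 133.9056) / (29.8286 + 15.4756 + 47.7740) = 280.2252 / 93.0781 = 3.01064

3.01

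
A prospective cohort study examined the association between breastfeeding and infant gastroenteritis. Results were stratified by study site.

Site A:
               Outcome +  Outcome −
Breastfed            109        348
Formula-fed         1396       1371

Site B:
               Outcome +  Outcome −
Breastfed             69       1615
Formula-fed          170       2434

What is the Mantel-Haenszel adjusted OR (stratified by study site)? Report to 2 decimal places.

0.40

OR_MH = Σ(aᵢdᵢ/nᵢ) / Σ(bᵢcᵢ/nᵢ), where nᵢ is the stratum total.
Stratum 1 (Site A): n = 3224; a·d/n = 109·1371/3224 = 46.3520; b·c/n = 348·1396/3224 = 150.6849
Stratum 2 (Site B): n = 4288; a·d/n = 69·2434/4288 = 39.1665; b·c/n = 1615·170/4288 = 64.0275
OR_MH = (46.3520 + 39.1665) / (150.6849 + 64.0275) = 85.5186 / 214.7124 = 0.39829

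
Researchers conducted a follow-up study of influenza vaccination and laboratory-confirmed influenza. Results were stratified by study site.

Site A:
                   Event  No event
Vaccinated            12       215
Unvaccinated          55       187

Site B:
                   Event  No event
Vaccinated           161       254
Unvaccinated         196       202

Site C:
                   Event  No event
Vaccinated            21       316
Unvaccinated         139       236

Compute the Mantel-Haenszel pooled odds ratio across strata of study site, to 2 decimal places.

OR_MH = Σ(aᵢdᵢ/nᵢ) / Σ(bᵢcᵢ/nᵢ), where nᵢ is the stratum total.
Stratum 1 (Site A): n = 469; a·d/n = 12·187/469 = 4.7846; b·c/n = 215·55/469 = 25.2132
Stratum 2 (Site B): n = 813; a·d/n = 161·202/813 = 40.0025; b·c/n = 254·196/813 = 61.2349
Stratum 3 (Site C): n = 712; a·d/n = 21·236/712 = 6.9607; b·c/n = 316·139/712 = 61.6910
OR_MH = (4.7846 + 40.0025 + 6.9607) / (25.2132 + 61.2349 + 61.6910) = 51.7478 / 148.1392 = 0.34932

0.35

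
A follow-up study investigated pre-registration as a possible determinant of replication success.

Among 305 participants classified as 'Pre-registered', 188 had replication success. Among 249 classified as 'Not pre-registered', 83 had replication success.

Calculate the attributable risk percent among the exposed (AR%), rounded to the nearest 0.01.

From the description: a = 188, b = 117, c = 83, d = 166.
Risk in exposed = 188/305 = 0.61639; risk in unexposed = 83/249 = 0.33333.
RR = 0.61639/0.33333 = 1.84918
AR% = (RR − 1)/RR × 100 = (1.84918 − 1)/1.84918 × 100 = 45.9220%

45.92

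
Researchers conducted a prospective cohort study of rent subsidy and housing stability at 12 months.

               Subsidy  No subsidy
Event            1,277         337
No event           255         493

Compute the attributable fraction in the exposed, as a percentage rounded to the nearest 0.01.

Reading the table with exposure as columns: a = 1277 (Subsidy, case), b = 255 (Subsidy, non-case), c = 337 (No subsidy, case), d = 493.
Risk in exposed = 1277/1532 = 0.83355; risk in unexposed = 337/830 = 0.40602.
RR = 0.83355/0.40602 = 2.05296
AR% = (RR − 1)/RR × 100 = (2.05296 − 1)/2.05296 × 100 = 51.2898%

51.29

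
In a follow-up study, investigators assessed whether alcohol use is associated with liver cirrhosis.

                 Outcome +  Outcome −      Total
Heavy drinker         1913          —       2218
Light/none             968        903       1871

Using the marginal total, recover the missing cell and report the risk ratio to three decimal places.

1.667

The missing cell is in the exposed row: 2218 − 1913 = 305.
So a = 1913, b = 305, c = 968, d = 903.
RR = [a/(a+b)] / [c/(c+d)] = (1913/2218) / (968/1871) = 0.86249/0.51737 = 1.66706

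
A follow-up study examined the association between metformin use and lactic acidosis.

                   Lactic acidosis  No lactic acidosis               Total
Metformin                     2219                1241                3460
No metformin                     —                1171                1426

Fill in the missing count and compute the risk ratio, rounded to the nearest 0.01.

3.59

The missing cell is in the unexposed row: 1426 − 1171 = 255.
So a = 2219, b = 1241, c = 255, d = 1171.
RR = [a/(a+b)] / [c/(c+d)] = (2219/3460) / (255/1426) = 0.64133/0.17882 = 3.58642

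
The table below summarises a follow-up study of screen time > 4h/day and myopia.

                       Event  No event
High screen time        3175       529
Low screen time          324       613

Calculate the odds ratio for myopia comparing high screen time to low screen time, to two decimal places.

Cells: a = 3175, b = 529, c = 324, d = 613.
OR = (a·d)/(b·c) = (3175 × 613) / (529 × 324) = 1946275 / 171396 = 11.35543
The odds of myopia are about 11.36 times as high in the high screen time group.

11.36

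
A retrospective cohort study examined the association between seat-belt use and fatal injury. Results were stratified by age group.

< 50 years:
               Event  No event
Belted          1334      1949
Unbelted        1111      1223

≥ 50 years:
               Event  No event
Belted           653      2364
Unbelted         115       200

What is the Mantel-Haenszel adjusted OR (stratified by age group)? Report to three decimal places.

0.706

OR_MH = Σ(aᵢdᵢ/nᵢ) / Σ(bᵢcᵢ/nᵢ), where nᵢ is the stratum total.
Stratum 1 (< 50 years): n = 5617; a·d/n = 1334·1223/5617 = 290.4543; b·c/n = 1949·1111/5617 = 385.4974
Stratum 2 (≥ 50 years): n = 3332; a·d/n = 653·200/3332 = 39.1957; b·c/n = 2364·115/3332 = 81.5906
OR_MH = (290.4543 + 39.1957) / (385.4974 + 81.5906) = 329.6500 / 467.0881 = 0.70576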